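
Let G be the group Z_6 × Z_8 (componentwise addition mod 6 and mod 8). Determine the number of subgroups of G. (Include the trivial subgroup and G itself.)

|G| = 48, so by Lagrange every subgroup order divides 48. Divisors: 1, 2, 3, 4, 6, 8, 12, 16, 24, 48.
Subgroups by order — order 1: 1; order 2: 3; order 3: 1; order 4: 3; order 6: 3; order 8: 3; order 12: 3; order 16: 1; order 24: 3; order 48: 1.
Total: 1 + 3 + 1 + 3 + 3 + 3 + 3 + 1 + 3 + 1 = 22.

22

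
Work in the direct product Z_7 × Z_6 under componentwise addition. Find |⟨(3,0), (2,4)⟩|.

|⟨(3,0)⟩| = 7 and |⟨(2,4)⟩| = 21, so |H| is a multiple of lcm(7, 21) = 21 and divides |G| = 42.
Closing under the operation: H = {(0,0), (0,2), (0,4), (1,0), (1,2), (1,4), (2,0), (2,2), (2,4), (3,0), (3,2), (3,4), (4,0), (4,2), (4,4), (5,0), (5,2), (5,4), (6,0), (6,2), (6,4)}, so |H| = 21.

21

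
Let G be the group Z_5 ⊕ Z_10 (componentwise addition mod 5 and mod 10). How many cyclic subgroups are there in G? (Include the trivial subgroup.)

14

Each element a generates a cyclic subgroup ⟨a⟩; distinct elements may generate the same one (a cyclic group of order d has φ(d) generators).
Cyclic subgroups by order — order 1: 1; order 2: 1; order 5: 6; order 10: 6.
Total: 14.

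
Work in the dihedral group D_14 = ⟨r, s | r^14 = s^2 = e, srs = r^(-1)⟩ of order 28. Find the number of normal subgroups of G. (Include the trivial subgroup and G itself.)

7

G has 28 subgroups. Checking conjugation-invariance by order — order 1: 1/1 normal; order 2: 1/15 normal; order 4: 0/7 normal; order 7: 1/1 normal; order 14: 3/3 normal; order 28: 1/1 normal.
Total normal subgroups: 7.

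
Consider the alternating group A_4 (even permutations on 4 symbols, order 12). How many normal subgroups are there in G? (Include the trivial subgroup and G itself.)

3

G has 10 subgroups. Checking conjugation-invariance by order — order 1: 1/1 normal; order 2: 0/3 normal; order 3: 0/4 normal; order 4: 1/1 normal; order 12: 1/1 normal.
Total normal subgroups: 3.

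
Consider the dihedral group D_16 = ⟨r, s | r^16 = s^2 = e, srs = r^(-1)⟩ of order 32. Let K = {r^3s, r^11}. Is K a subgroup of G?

The identity e ∉ K, so K is not a subgroup.

No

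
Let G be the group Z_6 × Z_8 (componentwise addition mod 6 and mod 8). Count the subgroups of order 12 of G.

3

|G| = 48 and 12 | 48, so subgroups of order 12 are possible by Lagrange.
The subgroups of order 12 are: {(0,0), (0,2), (0,4), (0,6), (2,0), (2,2), (2,4), (2,6), (4,0), (4,2), (4,4), (4,6)}; {(0,0), (0,4), (1,0), (1,4), (2,0), (2,4), (3,0), (3,4), (4,0), (4,4), (5,0), (5,4)}; {(0,0), (0,4), (1,2), (1,6), (2,0), (2,4), (3,2), (3,6), (4,0), (4,4), (5,2), (5,6)}.
So G has 3 subgroups of order 12.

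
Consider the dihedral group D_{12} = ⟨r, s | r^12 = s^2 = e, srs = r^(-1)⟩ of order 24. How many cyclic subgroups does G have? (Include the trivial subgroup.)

Group the elements of G by the cyclic subgroup they generate; each cyclic subgroup of order d accounts for φ(d) elements.
Cyclic subgroups by order — order 1: 1; order 2: 13; order 3: 1; order 4: 1; order 6: 1; order 12: 1.
Total: 18.

18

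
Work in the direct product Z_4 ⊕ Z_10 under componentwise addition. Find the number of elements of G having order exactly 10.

An element (a,b) has order lcm(ord(a), ord(b)); count pairs with lcm equal to 10.
Enumerating gives 12 such elements.

12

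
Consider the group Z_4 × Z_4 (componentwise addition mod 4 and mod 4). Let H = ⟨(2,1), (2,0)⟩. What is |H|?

8

|⟨(2,1)⟩| = 4 and |⟨(2,0)⟩| = 2, so |H| is a multiple of lcm(4, 2) = 4 and divides |G| = 16.
Closing under the operation: H = {(0,0), (0,1), (0,2), (0,3), (2,0), (2,1), (2,2), (2,3)}, so |H| = 8.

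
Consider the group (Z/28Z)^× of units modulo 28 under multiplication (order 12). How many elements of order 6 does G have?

The elements of order 6 are: 3, 5, 11, 17, 19, 23.
That's 6.

6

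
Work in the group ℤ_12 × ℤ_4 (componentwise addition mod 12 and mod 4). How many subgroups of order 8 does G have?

3

|G| = 48 and 8 | 48, so subgroups of order 8 are possible by Lagrange.
The subgroups of order 8 are: {(0,0), (0,1), (0,2), (0,3), (6,0), (6,1), (6,2), (6,3)}; {(0,0), (0,2), (3,0), (3,2), (6,0), (6,2), (9,0), (9,2)}; {(0,0), (0,2), (3,1), (3,3), (6,0), (6,2), (9,1), (9,3)}.
So G has 3 subgroups of order 8.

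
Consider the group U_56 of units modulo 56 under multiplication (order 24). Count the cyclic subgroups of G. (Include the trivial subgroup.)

16

A cyclic subgroup of order d is generated by each of its φ(d) elements of order d, so the cyclic subgroups of order d number (#elements of order d)/φ(d).
Cyclic subgroups by order — order 1: 1; order 2: 7; order 3: 1; order 6: 7.
Total: 16.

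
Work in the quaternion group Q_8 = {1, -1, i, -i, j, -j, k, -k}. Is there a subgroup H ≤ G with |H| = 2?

Yes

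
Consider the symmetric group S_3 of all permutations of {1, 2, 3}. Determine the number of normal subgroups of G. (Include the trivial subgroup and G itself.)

3

G has 6 subgroups. Checking conjugation-invariance by order — order 1: 1/1 normal; order 2: 0/3 normal; order 3: 1/1 normal; order 6: 1/1 normal.
Total normal subgroups: 3.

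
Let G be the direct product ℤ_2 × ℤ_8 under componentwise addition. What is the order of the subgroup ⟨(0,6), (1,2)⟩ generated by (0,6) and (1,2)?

8

|⟨(0,6)⟩| = 4 and |⟨(1,2)⟩| = 4, so |H| is a multiple of lcm(4, 4) = 4 and divides |G| = 16.
Closing under the operation: H = {(0,0), (0,2), (0,4), (0,6), (1,0), (1,2), (1,4), (1,6)}, so |H| = 8.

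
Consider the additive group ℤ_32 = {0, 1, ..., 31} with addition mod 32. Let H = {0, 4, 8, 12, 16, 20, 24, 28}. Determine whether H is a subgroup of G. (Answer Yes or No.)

Yes

|H| = 8 divides |G| = 32, consistent with Lagrange.
H contains the identity, every element's inverse is in H, and H is closed under +: it is a subgroup.
In fact H = ⟨4⟩.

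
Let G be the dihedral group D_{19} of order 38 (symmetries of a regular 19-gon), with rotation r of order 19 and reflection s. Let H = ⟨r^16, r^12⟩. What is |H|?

|⟨r^16⟩| = 19 and |⟨r^12⟩| = 19, so |H| is a multiple of lcm(19, 19) = 19 and divides |G| = 38.
Closing under the operation: H = {e, r, r^2, r^3, r^4, r^5, r^6, r^7, r^8, r^9, r^10, r^11, r^12, r^13, r^14, r^15, r^16, r^17, r^18}, so |H| = 19.

19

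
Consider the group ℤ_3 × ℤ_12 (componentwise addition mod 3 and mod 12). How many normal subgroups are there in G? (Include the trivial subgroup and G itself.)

G is abelian, so every subgroup is normal.
G has 18 subgroups in total, hence 18 normal subgroups.

18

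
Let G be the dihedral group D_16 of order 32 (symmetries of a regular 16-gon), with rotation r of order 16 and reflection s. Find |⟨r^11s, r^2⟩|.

|⟨r^11s⟩| = 2 and |⟨r^2⟩| = 8, so |H| is a multiple of lcm(2, 8) = 8 and divides |G| = 32.
Closing under the operation: H = {e, r^2, r^4, r^6, r^8, r^10, r^12, r^14, rs, r^3s, r^5s, r^7s, r^9s, r^11s, r^13s, r^15s}, so |H| = 16.

16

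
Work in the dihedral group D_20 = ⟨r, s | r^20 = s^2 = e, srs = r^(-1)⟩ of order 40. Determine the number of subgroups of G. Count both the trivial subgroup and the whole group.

48

|G| = 40, so by Lagrange every subgroup order divides 40. Divisors: 1, 2, 4, 5, 8, 10, 20, 40.
Subgroups by order — order 1: 1; order 2: 21; order 4: 11; order 5: 1; order 8: 5; order 10: 5; order 20: 3; order 40: 1.
Total: 1 + 21 + 11 + 1 + 5 + 5 + 3 + 1 = 48.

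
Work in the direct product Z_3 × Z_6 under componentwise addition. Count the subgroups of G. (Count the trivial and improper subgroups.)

|G| = 18, so by Lagrange every subgroup order divides 18. Divisors: 1, 2, 3, 6, 9, 18.
Subgroups by order — order 1: 1; order 2: 1; order 3: 4; order 6: 4; order 9: 1; order 18: 1.
Total: 1 + 1 + 4 + 4 + 1 + 1 = 12.

12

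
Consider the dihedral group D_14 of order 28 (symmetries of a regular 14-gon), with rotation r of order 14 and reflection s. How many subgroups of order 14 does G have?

3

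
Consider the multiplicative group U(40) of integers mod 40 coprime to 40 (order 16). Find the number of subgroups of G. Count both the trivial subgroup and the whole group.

27

|G| = 16, so by Lagrange every subgroup order divides 16. Divisors: 1, 2, 4, 8, 16.
Subgroups by order — order 1: 1; order 2: 7; order 4: 11; order 8: 7; order 16: 1.
Total: 1 + 7 + 11 + 7 + 1 = 27.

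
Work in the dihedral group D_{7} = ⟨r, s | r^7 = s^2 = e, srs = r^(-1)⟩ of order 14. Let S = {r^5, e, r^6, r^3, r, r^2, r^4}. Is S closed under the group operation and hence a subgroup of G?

Yes

|S| = 7 divides |G| = 14, consistent with Lagrange.
S contains the identity, every element's inverse is in S, and S is closed under ·: it is a subgroup.
In fact S = ⟨r^4⟩.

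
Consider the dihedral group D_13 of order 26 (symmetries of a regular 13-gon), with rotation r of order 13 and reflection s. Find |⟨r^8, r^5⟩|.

|⟨r^8⟩| = 13 and |⟨r^5⟩| = 13, so |H| is a multiple of lcm(13, 13) = 13 and divides |G| = 26.
Closing under the operation: H = {e, r, r^2, r^3, r^4, r^5, r^6, r^7, r^8, r^9, r^10, r^11, r^12}, so |H| = 13.

13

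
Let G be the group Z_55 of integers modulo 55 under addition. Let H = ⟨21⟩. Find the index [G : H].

1

|⟨21⟩| = 55 and |G| = 55.
By Lagrange, [G : H] = |G|/|H| = 55/55 = 1.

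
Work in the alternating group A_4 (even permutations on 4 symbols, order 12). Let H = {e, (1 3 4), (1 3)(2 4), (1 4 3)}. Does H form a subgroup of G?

No

Closure fails: (1 4 3) ∘ (1 3)(2 4) = (2 3 4) ∉ H. So H is not a subgroup.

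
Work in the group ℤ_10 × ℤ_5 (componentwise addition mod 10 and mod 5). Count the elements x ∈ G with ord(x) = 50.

0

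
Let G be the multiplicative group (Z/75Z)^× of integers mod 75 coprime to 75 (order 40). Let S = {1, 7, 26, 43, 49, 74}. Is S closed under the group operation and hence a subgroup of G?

No

|S| = 6 does not divide |G| = 40, so by Lagrange S is not a subgroup.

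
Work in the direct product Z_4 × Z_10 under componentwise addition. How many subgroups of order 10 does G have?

3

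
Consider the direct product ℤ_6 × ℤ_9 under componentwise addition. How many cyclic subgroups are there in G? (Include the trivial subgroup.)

Each element a generates a cyclic subgroup ⟨a⟩; distinct elements may generate the same one (a cyclic group of order d has φ(d) generators).
Cyclic subgroups by order — order 1: 1; order 2: 1; order 3: 4; order 6: 4; order 9: 3; order 18: 3.
Total: 16.

16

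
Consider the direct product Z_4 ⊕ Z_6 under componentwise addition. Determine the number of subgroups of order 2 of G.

|G| = 24 and 2 | 24, so subgroups of order 2 are possible by Lagrange.
The subgroups of order 2 are: {(0,0), (0,3)}; {(0,0), (2,0)}; {(0,0), (2,3)}.
So G has 3 subgroups of order 2.

3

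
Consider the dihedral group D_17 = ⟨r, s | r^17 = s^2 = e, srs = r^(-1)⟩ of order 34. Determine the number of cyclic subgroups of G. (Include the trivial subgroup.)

19

A cyclic subgroup of order d is generated by each of its φ(d) elements of order d, so the cyclic subgroups of order d number (#elements of order d)/φ(d).
Cyclic subgroups by order — order 1: 1; order 2: 17; order 17: 1.
Total: 19.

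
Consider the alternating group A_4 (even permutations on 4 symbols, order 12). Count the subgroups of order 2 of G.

3

|G| = 12 and 2 | 12, so subgroups of order 2 are possible by Lagrange.
The subgroups of order 2 are: {e, (1 2)(3 4)}; {e, (1 3)(2 4)}; {e, (1 4)(2 3)}.
So G has 3 subgroups of order 2.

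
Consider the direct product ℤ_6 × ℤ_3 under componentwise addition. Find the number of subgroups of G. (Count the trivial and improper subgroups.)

|G| = 18, so by Lagrange every subgroup order divides 18. Divisors: 1, 2, 3, 6, 9, 18.
Subgroups by order — order 1: 1; order 2: 1; order 3: 4; order 6: 4; order 9: 1; order 18: 1.
Total: 1 + 1 + 4 + 4 + 1 + 1 = 12.

12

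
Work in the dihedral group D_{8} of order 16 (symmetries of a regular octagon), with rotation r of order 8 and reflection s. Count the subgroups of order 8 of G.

|G| = 16 and 8 | 16, so subgroups of order 8 are possible by Lagrange.
The subgroups of order 8 are: {e, r, r^2, r^3, r^4, r^5, r^6, r^7}; {e, r^2, r^4, r^6, s, r^2s, r^4s, r^6s}; {e, r^2, r^4, r^6, rs, r^3s, r^5s, r^7s}.
So G has 3 subgroups of order 8.

3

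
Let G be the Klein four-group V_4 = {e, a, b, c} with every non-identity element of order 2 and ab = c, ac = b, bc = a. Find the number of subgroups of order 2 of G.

|G| = 4 and 2 | 4, so subgroups of order 2 are possible by Lagrange.
The subgroups of order 2 are: {e, a}; {e, b}; {e, c}.
So G has 3 subgroups of order 2.

3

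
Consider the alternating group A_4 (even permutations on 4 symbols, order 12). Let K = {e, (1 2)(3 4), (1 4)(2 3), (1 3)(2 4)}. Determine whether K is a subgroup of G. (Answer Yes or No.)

Yes

|K| = 4 divides |G| = 12, consistent with Lagrange.
K contains the identity, every element's inverse is in K, and K is closed under ∘: it is a subgroup.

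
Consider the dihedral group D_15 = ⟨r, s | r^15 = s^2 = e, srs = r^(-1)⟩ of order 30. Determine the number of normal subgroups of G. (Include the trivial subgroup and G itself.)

G has 28 subgroups. Checking conjugation-invariance by order — order 1: 1/1 normal; order 2: 0/15 normal; order 3: 1/1 normal; order 5: 1/1 normal; order 6: 0/5 normal; order 10: 0/3 normal; order 15: 1/1 normal; order 30: 1/1 normal.
Total normal subgroups: 5.

5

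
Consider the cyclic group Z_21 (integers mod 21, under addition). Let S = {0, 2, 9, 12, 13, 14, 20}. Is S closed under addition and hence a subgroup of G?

No

2 ∈ S but its inverse 19 ∉ S, so S is not a subgroup.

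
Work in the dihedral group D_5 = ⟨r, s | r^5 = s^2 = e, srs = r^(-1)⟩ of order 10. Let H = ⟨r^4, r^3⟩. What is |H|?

5

|⟨r^4⟩| = 5 and |⟨r^3⟩| = 5, so |H| is a multiple of lcm(5, 5) = 5 and divides |G| = 10.
Closing under the operation: H = {e, r, r^2, r^3, r^4}, so |H| = 5.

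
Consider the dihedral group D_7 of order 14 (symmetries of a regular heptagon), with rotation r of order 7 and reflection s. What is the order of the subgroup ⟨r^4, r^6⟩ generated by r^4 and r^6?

7

|⟨r^4⟩| = 7 and |⟨r^6⟩| = 7, so |H| is a multiple of lcm(7, 7) = 7 and divides |G| = 14.
Closing under the operation: H = {e, r, r^2, r^3, r^4, r^5, r^6}, so |H| = 7.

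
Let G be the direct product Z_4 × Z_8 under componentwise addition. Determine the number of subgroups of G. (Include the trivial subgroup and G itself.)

22

|G| = 32, so by Lagrange every subgroup order divides 32. Divisors: 1, 2, 4, 8, 16, 32.
Subgroups by order — order 1: 1; order 2: 3; order 4: 7; order 8: 7; order 16: 3; order 32: 1.
Total: 1 + 3 + 7 + 7 + 3 + 1 = 22.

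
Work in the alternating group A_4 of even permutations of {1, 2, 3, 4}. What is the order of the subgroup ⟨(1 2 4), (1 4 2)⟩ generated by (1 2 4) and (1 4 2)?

|⟨(1 2 4)⟩| = 3 and |⟨(1 4 2)⟩| = 3, so |H| is a multiple of lcm(3, 3) = 3 and divides |G| = 12.
Closing under the operation: H = {e, (1 2 4), (1 4 2)}, so |H| = 3.

3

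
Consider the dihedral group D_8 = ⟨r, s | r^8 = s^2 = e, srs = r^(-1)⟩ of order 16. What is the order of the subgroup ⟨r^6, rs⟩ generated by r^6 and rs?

8

|⟨r^6⟩| = 4 and |⟨rs⟩| = 2, so |H| is a multiple of lcm(4, 2) = 4 and divides |G| = 16.
Closing under the operation: H = {e, r^2, r^4, r^6, rs, r^3s, r^5s, r^7s}, so |H| = 8.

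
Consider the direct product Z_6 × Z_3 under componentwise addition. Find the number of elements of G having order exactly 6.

An element (a,b) has order lcm(ord(a), ord(b)); count pairs with lcm equal to 6.
Enumerating gives 8 such elements.

8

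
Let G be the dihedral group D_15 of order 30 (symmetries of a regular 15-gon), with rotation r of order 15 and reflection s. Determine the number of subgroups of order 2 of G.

15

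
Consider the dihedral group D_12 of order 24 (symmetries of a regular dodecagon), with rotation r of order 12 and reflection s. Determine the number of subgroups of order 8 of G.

|G| = 24 and 8 | 24, so subgroups of order 8 are possible by Lagrange.
The subgroups of order 8 are: {e, r^3, r^6, r^9, rs, r^4s, r^7s, r^10s}; {e, r^3, r^6, r^9, r^2s, r^5s, r^8s, r^11s}; {e, r^3, r^6, r^9, s, r^3s, r^6s, r^9s}.
So G has 3 subgroups of order 8.

3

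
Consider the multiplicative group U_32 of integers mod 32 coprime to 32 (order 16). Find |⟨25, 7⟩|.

8

|⟨25⟩| = 4 and |⟨7⟩| = 4, so |H| is a multiple of lcm(4, 4) = 4 and divides |G| = 16.
Closing under the operation: H = {1, 7, 9, 15, 17, 23, 25, 31}, so |H| = 8.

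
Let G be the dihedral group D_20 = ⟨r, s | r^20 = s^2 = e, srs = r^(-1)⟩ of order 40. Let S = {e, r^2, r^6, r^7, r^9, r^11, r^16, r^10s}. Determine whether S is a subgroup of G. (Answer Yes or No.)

r^6 ∈ S but its inverse r^14 ∉ S, so S is not a subgroup.

No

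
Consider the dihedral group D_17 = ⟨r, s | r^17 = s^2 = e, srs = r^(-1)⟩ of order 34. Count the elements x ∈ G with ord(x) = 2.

Enumerating element orders in G gives 17 elements of order 2.

17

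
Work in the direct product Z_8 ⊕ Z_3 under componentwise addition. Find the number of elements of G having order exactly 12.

An element (a,b) has order lcm(ord(a), ord(b)); count pairs with lcm equal to 12.
Enumerating gives 4 such elements.

4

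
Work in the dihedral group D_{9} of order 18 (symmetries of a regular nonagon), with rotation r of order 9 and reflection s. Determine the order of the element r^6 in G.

3

Computing powers of r^6: the smallest k with (r^6)^k = e is k = 3.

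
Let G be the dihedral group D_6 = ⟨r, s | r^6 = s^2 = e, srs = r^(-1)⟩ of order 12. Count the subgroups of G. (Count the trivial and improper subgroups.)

16

|G| = 12, so by Lagrange every subgroup order divides 12. Divisors: 1, 2, 3, 4, 6, 12.
Subgroups by order — order 1: 1; order 2: 7; order 3: 1; order 4: 3; order 6: 3; order 12: 1.
Total: 1 + 7 + 1 + 3 + 3 + 1 = 16.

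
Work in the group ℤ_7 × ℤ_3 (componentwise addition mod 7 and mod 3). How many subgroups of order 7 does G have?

1

|G| = 21 and 7 | 21, so subgroups of order 7 are possible by Lagrange.
The subgroups of order 7 are: {(0,0), (1,0), (2,0), (3,0), (4,0), (5,0), (6,0)}.
So G has 1 subgroup of order 7.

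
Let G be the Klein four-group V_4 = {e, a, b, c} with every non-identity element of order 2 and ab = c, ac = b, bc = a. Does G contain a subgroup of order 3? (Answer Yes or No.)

3 does not divide |G| = 4, so by Lagrange no subgroup of order 3 exists.

No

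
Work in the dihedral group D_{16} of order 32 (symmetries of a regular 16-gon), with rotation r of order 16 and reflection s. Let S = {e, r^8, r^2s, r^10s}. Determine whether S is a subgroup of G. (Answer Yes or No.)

Yes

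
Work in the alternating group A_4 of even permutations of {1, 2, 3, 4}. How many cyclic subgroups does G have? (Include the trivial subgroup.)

8

Each element a generates a cyclic subgroup ⟨a⟩; distinct elements may generate the same one (a cyclic group of order d has φ(d) generators).
Cyclic subgroups by order — order 1: 1; order 2: 3; order 3: 4.
Total: 8.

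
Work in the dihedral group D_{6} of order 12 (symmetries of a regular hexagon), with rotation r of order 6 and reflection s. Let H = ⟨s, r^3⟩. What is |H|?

|⟨s⟩| = 2 and |⟨r^3⟩| = 2, so |H| is a multiple of lcm(2, 2) = 2 and divides |G| = 12.
Closing under the operation: H = {e, r^3, s, r^3s}, so |H| = 4.

4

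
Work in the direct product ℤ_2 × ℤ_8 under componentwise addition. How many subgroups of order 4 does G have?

|G| = 16 and 4 | 16, so subgroups of order 4 are possible by Lagrange.
The subgroups of order 4 are: {(0,0), (0,2), (0,4), (0,6)}; {(0,0), (0,4), (1,0), (1,4)}; {(0,0), (0,4), (1,2), (1,6)}.
So G has 3 subgroups of order 4.

3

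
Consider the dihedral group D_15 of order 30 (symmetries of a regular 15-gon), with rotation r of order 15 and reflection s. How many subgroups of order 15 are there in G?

|G| = 30 and 15 | 30, so subgroups of order 15 are possible by Lagrange.
The subgroups of order 15 are: {e, r, r^2, r^3, r^4, r^5, r^6, r^7, r^8, r^9, r^10, r^11, r^12, r^13, r^14}.
So G has 1 subgroup of order 15.

1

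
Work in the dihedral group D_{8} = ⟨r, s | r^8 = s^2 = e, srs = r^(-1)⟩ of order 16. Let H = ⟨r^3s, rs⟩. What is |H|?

8

|⟨r^3s⟩| = 2 and |⟨rs⟩| = 2, so |H| is a multiple of lcm(2, 2) = 2 and divides |G| = 16.
Closing under the operation: H = {e, r^2, r^4, r^6, rs, r^3s, r^5s, r^7s}, so |H| = 8.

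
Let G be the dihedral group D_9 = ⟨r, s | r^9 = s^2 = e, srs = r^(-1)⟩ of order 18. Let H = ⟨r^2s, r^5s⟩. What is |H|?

|⟨r^2s⟩| = 2 and |⟨r^5s⟩| = 2, so |H| is a multiple of lcm(2, 2) = 2 and divides |G| = 18.
Closing under the operation: H = {e, r^3, r^6, r^2s, r^5s, r^8s}, so |H| = 6.

6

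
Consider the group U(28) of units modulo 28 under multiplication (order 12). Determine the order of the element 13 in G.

2

Compute successive powers of 13 mod 28: 13, 1; 13^2 ≡ 1 (mod 28).
So |⟨13⟩| = 2.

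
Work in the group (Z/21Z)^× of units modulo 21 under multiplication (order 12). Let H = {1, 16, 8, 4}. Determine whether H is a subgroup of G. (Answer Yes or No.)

No

Closure fails: 16 · 8 = 2 ∉ H. So H is not a subgroup.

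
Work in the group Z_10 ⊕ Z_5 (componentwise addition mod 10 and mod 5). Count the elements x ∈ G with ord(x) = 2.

1

An element (a,b) has order lcm(ord(a), ord(b)); count pairs with lcm equal to 2.
Enumerating gives 1 such elements.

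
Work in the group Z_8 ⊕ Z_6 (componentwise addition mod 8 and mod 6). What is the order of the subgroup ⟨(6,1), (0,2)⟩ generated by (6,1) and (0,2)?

|⟨(6,1)⟩| = 12 and |⟨(0,2)⟩| = 3, so |H| is a multiple of lcm(12, 3) = 12 and divides |G| = 48.
Closing under the operation: H = {(0,0), (0,2), (0,4), (2,1), (2,3), (2,5), (4,0), (4,2), (4,4), (6,1), (6,3), (6,5)}, so |H| = 12.

12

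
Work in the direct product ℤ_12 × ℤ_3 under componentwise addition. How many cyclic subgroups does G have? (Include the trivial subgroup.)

15

A cyclic subgroup of order d is generated by each of its φ(d) elements of order d, so the cyclic subgroups of order d number (#elements of order d)/φ(d).
Cyclic subgroups by order — order 1: 1; order 2: 1; order 3: 4; order 4: 1; order 6: 4; order 12: 4.
Total: 15.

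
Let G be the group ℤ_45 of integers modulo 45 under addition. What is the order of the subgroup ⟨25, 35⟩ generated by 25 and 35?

9

|⟨25⟩| = 9 and |⟨35⟩| = 9, so |H| is a multiple of lcm(9, 9) = 9 and divides |G| = 45.
Closing under the operation: H = {0, 5, 10, 15, 20, 25, 30, 35, 40}, so |H| = 9.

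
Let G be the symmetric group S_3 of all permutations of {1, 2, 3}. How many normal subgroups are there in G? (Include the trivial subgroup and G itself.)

G has 6 subgroups. Checking conjugation-invariance by order — order 1: 1/1 normal; order 2: 0/3 normal; order 3: 1/1 normal; order 6: 1/1 normal.
Total normal subgroups: 3.

3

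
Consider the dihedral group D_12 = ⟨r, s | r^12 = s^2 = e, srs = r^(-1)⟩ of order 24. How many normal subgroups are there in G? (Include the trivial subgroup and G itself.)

9

G has 34 subgroups. Checking conjugation-invariance by order — order 1: 1/1 normal; order 2: 1/13 normal; order 3: 1/1 normal; order 4: 1/7 normal; order 6: 1/5 normal; order 8: 0/3 normal; order 12: 3/3 normal; order 24: 1/1 normal.
Total normal subgroups: 9.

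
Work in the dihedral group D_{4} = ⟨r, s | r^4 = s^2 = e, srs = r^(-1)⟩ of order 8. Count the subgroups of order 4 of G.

|G| = 8 and 4 | 8, so subgroups of order 4 are possible by Lagrange.
The subgroups of order 4 are: {e, r, r^2, r^3}; {e, r^2, s, r^2s}; {e, r^2, rs, r^3s}.
So G has 3 subgroups of order 4.

3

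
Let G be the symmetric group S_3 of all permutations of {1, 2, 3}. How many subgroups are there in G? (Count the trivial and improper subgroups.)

|G| = 6, so by Lagrange every subgroup order divides 6. Divisors: 1, 2, 3, 6.
Subgroups by order — order 1: 1; order 2: 3; order 3: 1; order 6: 1.
Total: 1 + 3 + 1 + 1 = 6.

6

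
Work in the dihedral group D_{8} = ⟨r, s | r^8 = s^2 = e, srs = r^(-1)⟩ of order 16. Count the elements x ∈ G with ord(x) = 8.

4

The elements of order 8 are: r, r^3, r^5, r^7.
That's 4.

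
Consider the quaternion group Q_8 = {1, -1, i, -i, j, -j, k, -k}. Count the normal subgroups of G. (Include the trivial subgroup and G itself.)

6

G has 6 subgroups. Checking conjugation-invariance by order — order 1: 1/1 normal; order 2: 1/1 normal; order 4: 3/3 normal; order 8: 1/1 normal.
Total normal subgroups: 6.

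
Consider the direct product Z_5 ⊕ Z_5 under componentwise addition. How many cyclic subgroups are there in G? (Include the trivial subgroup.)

7

Group the elements of G by the cyclic subgroup they generate; each cyclic subgroup of order d accounts for φ(d) elements.
Cyclic subgroups by order — order 1: 1; order 5: 6.
Total: 7.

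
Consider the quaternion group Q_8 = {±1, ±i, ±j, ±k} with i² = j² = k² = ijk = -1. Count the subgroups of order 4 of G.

3

|G| = 8 and 4 | 8, so subgroups of order 4 are possible by Lagrange.
The subgroups of order 4 are: {1, -1, i, -i}; {1, -1, j, -j}; {1, -1, k, -k}.
So G has 3 subgroups of order 4.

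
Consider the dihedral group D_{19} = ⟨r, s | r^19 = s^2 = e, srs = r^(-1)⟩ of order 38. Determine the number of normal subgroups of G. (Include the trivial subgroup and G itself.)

G has 22 subgroups. Checking conjugation-invariance by order — order 1: 1/1 normal; order 2: 0/19 normal; order 19: 1/1 normal; order 38: 1/1 normal.
Total normal subgroups: 3.

3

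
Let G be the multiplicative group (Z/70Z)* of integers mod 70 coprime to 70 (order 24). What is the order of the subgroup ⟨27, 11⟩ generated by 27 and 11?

|⟨27⟩| = 4 and |⟨11⟩| = 3, so |H| is a multiple of lcm(4, 3) = 12 and divides |G| = 24.
Closing under the operation: H = {1, 3, 9, 11, 13, 17, 27, 29, 33, 39, 47, 51}, so |H| = 12.

12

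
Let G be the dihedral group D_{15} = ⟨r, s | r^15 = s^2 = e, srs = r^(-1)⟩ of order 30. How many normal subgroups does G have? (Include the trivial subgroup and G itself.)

G has 28 subgroups. Checking conjugation-invariance by order — order 1: 1/1 normal; order 2: 0/15 normal; order 3: 1/1 normal; order 5: 1/1 normal; order 6: 0/5 normal; order 10: 0/3 normal; order 15: 1/1 normal; order 30: 1/1 normal.
Total normal subgroups: 5.

5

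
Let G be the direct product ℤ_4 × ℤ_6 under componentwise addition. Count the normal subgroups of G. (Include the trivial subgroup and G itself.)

G is abelian, so every subgroup is normal.
G has 16 subgroups in total, hence 16 normal subgroups.

16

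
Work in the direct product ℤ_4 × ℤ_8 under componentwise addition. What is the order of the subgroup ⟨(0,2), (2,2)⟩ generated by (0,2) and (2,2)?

8

|⟨(0,2)⟩| = 4 and |⟨(2,2)⟩| = 4, so |H| is a multiple of lcm(4, 4) = 4 and divides |G| = 32.
Closing under the operation: H = {(0,0), (0,2), (0,4), (0,6), (2,0), (2,2), (2,4), (2,6)}, so |H| = 8.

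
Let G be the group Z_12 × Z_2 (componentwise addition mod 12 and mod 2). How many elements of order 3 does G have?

2

An element (a,b) has order lcm(ord(a), ord(b)); count pairs with lcm equal to 3.
Enumerating gives 2 such elements.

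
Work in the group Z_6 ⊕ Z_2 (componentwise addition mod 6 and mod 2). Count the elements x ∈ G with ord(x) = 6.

6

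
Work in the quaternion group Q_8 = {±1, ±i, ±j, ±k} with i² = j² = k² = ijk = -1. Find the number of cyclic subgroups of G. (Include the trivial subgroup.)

Group the elements of G by the cyclic subgroup they generate; each cyclic subgroup of order d accounts for φ(d) elements.
Cyclic subgroups by order — order 1: 1; order 2: 1; order 4: 3.
Total: 5.

5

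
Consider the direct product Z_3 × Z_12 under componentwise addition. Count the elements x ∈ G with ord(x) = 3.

An element (a,b) has order lcm(ord(a), ord(b)); count pairs with lcm equal to 3.
Enumerating gives 8 such elements.

8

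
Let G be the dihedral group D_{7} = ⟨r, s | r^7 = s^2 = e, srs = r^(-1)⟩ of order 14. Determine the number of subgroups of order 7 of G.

1

|G| = 14 and 7 | 14, so subgroups of order 7 are possible by Lagrange.
The subgroups of order 7 are: {e, r, r^2, r^3, r^4, r^5, r^6}.
So G has 1 subgroup of order 7.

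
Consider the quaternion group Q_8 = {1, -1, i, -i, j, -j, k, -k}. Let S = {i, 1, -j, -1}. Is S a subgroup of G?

i ∈ S but its inverse -i ∉ S, so S is not a subgroup.

No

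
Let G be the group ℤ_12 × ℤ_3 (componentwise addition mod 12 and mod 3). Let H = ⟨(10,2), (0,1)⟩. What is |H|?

18

|⟨(10,2)⟩| = 6 and |⟨(0,1)⟩| = 3, so |H| is a multiple of lcm(6, 3) = 6 and divides |G| = 36.
Closing under the operation: H = {(0,0), (0,1), (0,2), (2,0), (2,1), (2,2), (4,0), (4,1), (4,2), (6,0), (6,1), (6,2), (8,0), (8,1), (8,2), (10,0), (10,1), (10,2)}, so |H| = 18.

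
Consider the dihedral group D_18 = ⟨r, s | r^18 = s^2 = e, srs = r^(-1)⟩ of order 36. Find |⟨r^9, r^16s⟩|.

4

|⟨r^9⟩| = 2 and |⟨r^16s⟩| = 2, so |H| is a multiple of lcm(2, 2) = 2 and divides |G| = 36.
Closing under the operation: H = {e, r^9, r^7s, r^16s}, so |H| = 4.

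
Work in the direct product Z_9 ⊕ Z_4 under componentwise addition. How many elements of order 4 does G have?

An element (a,b) has order lcm(ord(a), ord(b)); count pairs with lcm equal to 4.
Enumerating gives 2 such elements.

2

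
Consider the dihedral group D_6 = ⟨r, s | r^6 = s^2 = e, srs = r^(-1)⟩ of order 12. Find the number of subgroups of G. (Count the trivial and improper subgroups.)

16

|G| = 12, so by Lagrange every subgroup order divides 12. Divisors: 1, 2, 3, 4, 6, 12.
Subgroups by order — order 1: 1; order 2: 7; order 3: 1; order 4: 3; order 6: 3; order 12: 1.
Total: 1 + 7 + 1 + 3 + 3 + 1 = 16.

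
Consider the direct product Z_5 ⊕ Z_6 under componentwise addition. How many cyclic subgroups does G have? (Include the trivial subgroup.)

Each element a generates a cyclic subgroup ⟨a⟩; distinct elements may generate the same one (a cyclic group of order d has φ(d) generators).
Cyclic subgroups by order — order 1: 1; order 2: 1; order 3: 1; order 5: 1; order 6: 1; order 10: 1; order 15: 1; order 30: 1.
Total: 8.

8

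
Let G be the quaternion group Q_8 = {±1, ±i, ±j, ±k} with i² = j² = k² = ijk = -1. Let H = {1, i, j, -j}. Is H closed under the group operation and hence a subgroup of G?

No

i ∈ H but its inverse -i ∉ H, so H is not a subgroup.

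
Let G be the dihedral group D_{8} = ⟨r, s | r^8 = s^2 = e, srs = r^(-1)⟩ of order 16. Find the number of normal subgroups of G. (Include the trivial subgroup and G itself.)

7

G has 19 subgroups. Checking conjugation-invariance by order — order 1: 1/1 normal; order 2: 1/9 normal; order 4: 1/5 normal; order 8: 3/3 normal; order 16: 1/1 normal.
Total normal subgroups: 7.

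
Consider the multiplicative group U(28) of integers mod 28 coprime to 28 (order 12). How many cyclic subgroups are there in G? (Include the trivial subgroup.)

Group the elements of G by the cyclic subgroup they generate; each cyclic subgroup of order d accounts for φ(d) elements.
Cyclic subgroups by order — order 1: 1; order 2: 3; order 3: 1; order 6: 3.
Total: 8.

8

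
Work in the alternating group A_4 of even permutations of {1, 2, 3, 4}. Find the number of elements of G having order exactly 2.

3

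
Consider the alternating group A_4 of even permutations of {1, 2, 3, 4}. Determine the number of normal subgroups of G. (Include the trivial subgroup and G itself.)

3

G has 10 subgroups. Checking conjugation-invariance by order — order 1: 1/1 normal; order 2: 0/3 normal; order 3: 0/4 normal; order 4: 1/1 normal; order 12: 1/1 normal.
Total normal subgroups: 3.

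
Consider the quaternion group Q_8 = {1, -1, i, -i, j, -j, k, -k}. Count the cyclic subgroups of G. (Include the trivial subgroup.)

5

Each element a generates a cyclic subgroup ⟨a⟩; distinct elements may generate the same one (a cyclic group of order d has φ(d) generators).
Cyclic subgroups by order — order 1: 1; order 2: 1; order 4: 3.
Total: 5.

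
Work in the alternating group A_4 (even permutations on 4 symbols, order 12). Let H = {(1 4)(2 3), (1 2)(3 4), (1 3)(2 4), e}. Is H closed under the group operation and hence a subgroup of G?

|H| = 4 divides |G| = 12, consistent with Lagrange.
H contains the identity, every element's inverse is in H, and H is closed under ∘: it is a subgroup.

Yes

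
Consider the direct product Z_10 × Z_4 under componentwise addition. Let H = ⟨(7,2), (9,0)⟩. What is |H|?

20

|⟨(7,2)⟩| = 10 and |⟨(9,0)⟩| = 10, so |H| is a multiple of lcm(10, 10) = 10 and divides |G| = 40.
Closing under the operation: H = {(0,0), (0,2), (1,0), (1,2), (2,0), (2,2), (3,0), (3,2), (4,0), (4,2), (5,0), (5,2), (6,0), (6,2), (7,0), (7,2), (8,0), (8,2), (9,0), (9,2)}, so |H| = 20.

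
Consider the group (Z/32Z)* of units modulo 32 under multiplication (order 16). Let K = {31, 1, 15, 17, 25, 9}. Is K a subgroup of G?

No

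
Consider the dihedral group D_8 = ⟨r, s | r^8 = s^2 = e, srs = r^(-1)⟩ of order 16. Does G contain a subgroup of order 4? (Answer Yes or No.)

4 | 16. A subgroup of order 4 is {e, r^2, r^4, r^6}.

Yes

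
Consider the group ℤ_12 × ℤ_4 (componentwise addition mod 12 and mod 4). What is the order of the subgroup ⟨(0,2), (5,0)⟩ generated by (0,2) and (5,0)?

24

|⟨(0,2)⟩| = 2 and |⟨(5,0)⟩| = 12, so |H| is a multiple of lcm(2, 12) = 12 and divides |G| = 48.
Closing under the operation: H = {(0,0), (0,2), (1,0), (1,2), (2,0), (2,2), (3,0), (3,2), (4,0), (4,2), (5,0), (5,2), (6,0), (6,2), (7,0), (7,2), (8,0), (8,2), (9,0), (9,2), (10,0), (10,2), (11,0), (11,2)}, so |H| = 24.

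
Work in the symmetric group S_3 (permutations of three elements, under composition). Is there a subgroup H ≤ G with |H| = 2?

Yes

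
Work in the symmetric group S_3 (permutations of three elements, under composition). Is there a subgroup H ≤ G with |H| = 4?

No

4 does not divide |G| = 6, so by Lagrange no subgroup of order 4 exists.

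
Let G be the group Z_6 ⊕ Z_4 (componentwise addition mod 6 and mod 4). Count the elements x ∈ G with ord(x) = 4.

4

An element (a,b) has order lcm(ord(a), ord(b)); count pairs with lcm equal to 4.
Enumerating gives 4 such elements.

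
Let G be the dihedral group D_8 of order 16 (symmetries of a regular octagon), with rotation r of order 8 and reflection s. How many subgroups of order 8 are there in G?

3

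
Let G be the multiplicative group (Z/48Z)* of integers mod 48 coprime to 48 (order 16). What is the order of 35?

4

Compute successive powers of 35 mod 48: 35, 25, 11, 1; 35^4 ≡ 1 (mod 48).
So |⟨35⟩| = 4.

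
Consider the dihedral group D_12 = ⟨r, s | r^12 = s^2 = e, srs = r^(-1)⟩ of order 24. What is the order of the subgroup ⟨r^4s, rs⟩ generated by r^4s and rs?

|⟨r^4s⟩| = 2 and |⟨rs⟩| = 2, so |H| is a multiple of lcm(2, 2) = 2 and divides |G| = 24.
Closing under the operation: H = {e, r^3, r^6, r^9, rs, r^4s, r^7s, r^10s}, so |H| = 8.

8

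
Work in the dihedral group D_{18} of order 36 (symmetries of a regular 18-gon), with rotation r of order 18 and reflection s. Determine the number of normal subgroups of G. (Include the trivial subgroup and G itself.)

9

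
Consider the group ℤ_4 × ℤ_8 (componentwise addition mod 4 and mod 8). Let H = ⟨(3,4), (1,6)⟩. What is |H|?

|⟨(3,4)⟩| = 4 and |⟨(1,6)⟩| = 4, so |H| is a multiple of lcm(4, 4) = 4 and divides |G| = 32.
Closing under the operation: H = {(0,0), (0,2), (0,4), (0,6), (1,0), (1,2), (1,4), (1,6), (2,0), (2,2), (2,4), (2,6), (3,0), (3,2), (3,4), (3,6)}, so |H| = 16.

16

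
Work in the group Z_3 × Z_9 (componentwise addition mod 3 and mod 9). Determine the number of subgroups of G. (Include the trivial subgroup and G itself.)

10

|G| = 27, so by Lagrange every subgroup order divides 27. Divisors: 1, 3, 9, 27.
Subgroups by order — order 1: 1; order 3: 4; order 9: 4; order 27: 1.
Total: 1 + 4 + 4 + 1 = 10.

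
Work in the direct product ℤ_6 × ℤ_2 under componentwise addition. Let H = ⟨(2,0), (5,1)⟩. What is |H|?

|⟨(2,0)⟩| = 3 and |⟨(5,1)⟩| = 6, so |H| is a multiple of lcm(3, 6) = 6 and divides |G| = 12.
Closing under the operation: H = {(0,0), (1,1), (2,0), (3,1), (4,0), (5,1)}, so |H| = 6.

6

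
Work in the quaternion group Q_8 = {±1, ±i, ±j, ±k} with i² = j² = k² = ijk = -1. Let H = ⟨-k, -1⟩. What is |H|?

|⟨-k⟩| = 4 and |⟨-1⟩| = 2, so |H| is a multiple of lcm(4, 2) = 4 and divides |G| = 8.
Closing under the operation: H = {1, -1, k, -k}, so |H| = 4.

4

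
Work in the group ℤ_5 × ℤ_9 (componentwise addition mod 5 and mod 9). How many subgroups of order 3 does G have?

|G| = 45 and 3 | 45, so subgroups of order 3 are possible by Lagrange.
The subgroups of order 3 are: {(0,0), (0,3), (0,6)}.
So G has 1 subgroup of order 3.

1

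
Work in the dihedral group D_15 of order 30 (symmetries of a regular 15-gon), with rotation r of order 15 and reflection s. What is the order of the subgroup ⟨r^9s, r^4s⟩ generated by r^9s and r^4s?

6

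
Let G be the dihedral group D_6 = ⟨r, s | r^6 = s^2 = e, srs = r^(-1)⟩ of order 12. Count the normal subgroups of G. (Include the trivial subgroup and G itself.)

7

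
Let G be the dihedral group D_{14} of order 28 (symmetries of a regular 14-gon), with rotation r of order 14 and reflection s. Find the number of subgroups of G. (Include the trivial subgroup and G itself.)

28

|G| = 28, so by Lagrange every subgroup order divides 28. Divisors: 1, 2, 4, 7, 14, 28.
Subgroups by order — order 1: 1; order 2: 15; order 4: 7; order 7: 1; order 14: 3; order 28: 1.
Total: 1 + 15 + 7 + 1 + 3 + 1 = 28.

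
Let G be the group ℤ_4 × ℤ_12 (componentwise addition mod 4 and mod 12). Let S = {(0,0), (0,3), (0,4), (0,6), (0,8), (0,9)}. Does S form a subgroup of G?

No

Closure fails: (0,4) + (0,3) = (0,7) ∉ S. So S is not a subgroup.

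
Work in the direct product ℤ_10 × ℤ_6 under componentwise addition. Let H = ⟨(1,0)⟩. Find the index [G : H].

6

|⟨(1,0)⟩| = 10 and |G| = 60.
By Lagrange, [G : H] = |G|/|H| = 60/10 = 6.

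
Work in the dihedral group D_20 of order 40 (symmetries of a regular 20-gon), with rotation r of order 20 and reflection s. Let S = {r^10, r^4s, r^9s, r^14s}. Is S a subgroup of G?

No

The identity e ∉ S, so S is not a subgroup.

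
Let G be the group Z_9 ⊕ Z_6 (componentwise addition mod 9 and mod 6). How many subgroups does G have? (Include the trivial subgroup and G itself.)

20

|G| = 54, so by Lagrange every subgroup order divides 54. Divisors: 1, 2, 3, 6, 9, 18, 27, 54.
Subgroups by order — order 1: 1; order 2: 1; order 3: 4; order 6: 4; order 9: 4; order 18: 4; order 27: 1; order 54: 1.
Total: 1 + 1 + 4 + 4 + 4 + 4 + 1 + 1 = 20.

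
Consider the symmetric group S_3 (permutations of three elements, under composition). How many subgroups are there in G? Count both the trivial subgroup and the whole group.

6

|G| = 6, so by Lagrange every subgroup order divides 6. Divisors: 1, 2, 3, 6.
Subgroups by order — order 1: 1; order 2: 3; order 3: 1; order 6: 1.
Total: 1 + 3 + 1 + 1 = 6.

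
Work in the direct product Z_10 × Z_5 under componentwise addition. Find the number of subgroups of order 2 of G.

1

|G| = 50 and 2 | 50, so subgroups of order 2 are possible by Lagrange.
The subgroups of order 2 are: {(0,0), (5,0)}.
So G has 1 subgroup of order 2.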